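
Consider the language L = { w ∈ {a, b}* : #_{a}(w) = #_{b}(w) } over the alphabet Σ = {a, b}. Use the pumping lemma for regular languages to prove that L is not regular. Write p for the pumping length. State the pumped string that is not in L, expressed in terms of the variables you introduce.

a^{p+k} b^p

Suppose for contradiction that L is regular, and let p be the pumping length.
Choose w = a^p b^p ∈ L with |w| = 2p ≥ p.
The pumping lemma gives a decomposition w = xyz where |xy| ≤ p and |y| > 0.
The first p characters of w are a's, so xy (and hence y) consists only of a's. Write y = a^k, 1 ≤ k ≤ p.
Pump with i = 2: xy^2z = a^{p+k} b^p has p+k occurrences of a but only p of b. Since k ≥ 1 the counts differ, so xy^2z ∉ L.
This contradicts the pumping lemma, so L is not regular.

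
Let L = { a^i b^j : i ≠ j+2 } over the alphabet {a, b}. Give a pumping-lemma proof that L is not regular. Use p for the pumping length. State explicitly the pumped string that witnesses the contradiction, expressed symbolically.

Suppose for contradiction that L is regular, and let p be the pumping length.
Choose w = a^p b^{p+p!-2}. Since p ≠ (p+p!-2)+2 = p+p!, w ∈ L; and |w| ≥ p.
By the pumping lemma, w = xyz with |xy| ≤ p and |y| ≥ 1.
The first p characters of w are a's, so xy (and hence y) consists only of a's. Write y = a^k, 1 ≤ k ≤ p.
Since 1 ≤ k ≤ p, k divides p!; set t = 1 + p!/k. Then xy^t z has p + (p!/k)·k = p + p! copies of a. Now the a-count is p+p! and (b-count)+2 = (p+p!-2)+2 = p+p!, so i ≠ j+2 fails. So xy^t z = a^{p+p!} b^{p+p!-2} ∉ L.
Contradiction. Therefore L is not regular.

a^{p+p!} b^{p+p!-2}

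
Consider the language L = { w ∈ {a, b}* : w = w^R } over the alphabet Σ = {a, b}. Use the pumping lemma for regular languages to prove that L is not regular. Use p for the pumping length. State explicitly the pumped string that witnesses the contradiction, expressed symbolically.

a^{p+k} b a^p

Suppose for contradiction that L is regular, and let p be the pumping length.
Take w = a^p b a^p, a palindrome of length 2p+1 ≥ p.
The pumping lemma gives a decomposition w = xyz where |xy| ≤ p and |y| > 0.
Because |xy| ≤ p and w begins with p copies of a, we have y = a^k with 1 ≤ k ≤ p.
Pump with i = 2: xy^2z = a^{p+k} b a^p. Its reverse is a^p b a^{p+k}, which differs from xy^2z since k ≥ 1. So xy^2z is not a palindrome and xy^2z ∉ L.
Contradiction. Therefore L is not regular.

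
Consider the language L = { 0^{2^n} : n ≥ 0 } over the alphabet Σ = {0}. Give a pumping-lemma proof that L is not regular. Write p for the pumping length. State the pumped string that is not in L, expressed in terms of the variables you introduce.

0^{2^p+k}

Assume L is regular; let p be its pumping constant.
Take w = 0^{2^p} ∈ L with |w| = 2^p ≥ p.
Write w = xyz as guaranteed by the lemma, with |xy| ≤ p and y is nonempty.
Then y = 0^k for some k with 1 ≤ k ≤ p.
Pump with i = 2: xy^2z = 0^{2^p+k}. Since 1 ≤ k ≤ p < 2^p, we have 2^p < 2^p+k < 2^{p+1}, so 2^p+k is not a power of 2. So xy^2z ∉ L.
Contradiction. Therefore L is not regular.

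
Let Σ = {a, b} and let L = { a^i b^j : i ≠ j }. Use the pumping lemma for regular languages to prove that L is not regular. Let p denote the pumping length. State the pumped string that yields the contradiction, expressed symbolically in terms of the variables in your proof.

a^{p+p!} b^{p+p!}

Assume L is regular. Let p be the pumping length given by the pumping lemma.
Choose w = a^p b^{p+p!}. Since p ≠ p+p!, w ∈ L; and |w| ≥ p.
The pumping lemma gives a decomposition w = xyz where |xy| ≤ p and |y| ≥ 1.
Since the first p symbols of w are all a's and |xy| ≤ p, y lies entirely in the leading a-block: y = a^k for some k with 1 ≤ k ≤ p.
Since 1 ≤ k ≤ p, k divides p!; set t = 1 + p!/k. Then xy^t z has p + (p!/k)·k = p + p! copies of a. Now the a-count equals the b-count, so i ≠ j fails. So xy^t z = a^{p+p!} b^{p+p!} ∉ L.
Contradiction. Therefore L is not regular.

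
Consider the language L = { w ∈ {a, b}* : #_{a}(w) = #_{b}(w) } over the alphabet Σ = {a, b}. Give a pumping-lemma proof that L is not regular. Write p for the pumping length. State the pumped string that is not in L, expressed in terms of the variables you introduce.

a^{p+k} b^p

Suppose for contradiction that L is regular, and let p be the pumping length.
Choose w = a^p b^p ∈ L with |w| = 2p ≥ p.
By the pumping lemma, w = xyz with |xy| ≤ p and |y| > 0.
Because |xy| ≤ p and w begins with p copies of a, we have y = a^k with 1 ≤ k ≤ p.
Pump with i = 2: xy^2z = a^{p+k} b^p has p+k occurrences of a but only p of b. Since k ≥ 1 the counts differ, so xy^2z ∉ L.
Contradiction. Therefore L is not regular.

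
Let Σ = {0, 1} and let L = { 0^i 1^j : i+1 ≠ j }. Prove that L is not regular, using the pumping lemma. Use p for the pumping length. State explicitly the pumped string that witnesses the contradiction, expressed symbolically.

0^{p+p!} 1^{p+p!+1}

Suppose for contradiction that L is regular, and let p be the pumping length.
Choose w = 0^p 1^{p+p!+1}. Since p ≠ (p+p!+1)-1 = p+p!, w ∈ L; and |w| ≥ p.
By the pumping lemma, w = xyz with |xy| ≤ p and y is nonempty.
The first p characters of w are 0's, so xy (and hence y) consists only of 0's. Write y = 0^k, 1 ≤ k ≤ p.
Since 1 ≤ k ≤ p, k divides p!; set t = 1 + p!/k. Then xy^t z has p + (p!/k)·k = p + p! copies of 0. Now the 0-count is p+p! and (1-count)-1 = (p+p!+1)-1 = p+p!, so i+1 ≠ j fails. So xy^t z = 0^{p+p!} 1^{p+p!+1} ∉ L.
This contradicts the pumping lemma, so L is not regular.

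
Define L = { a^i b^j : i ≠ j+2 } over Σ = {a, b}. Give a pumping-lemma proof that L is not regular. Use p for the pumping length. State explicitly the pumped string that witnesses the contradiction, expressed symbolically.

Toward a contradiction, assume L is regular with pumping length p.
Choose w = a^p b^{p+p!-2}. Since p ≠ (p+p!-2)+2 = p+p!, w ∈ L; and |w| ≥ p.
Write w = xyz as guaranteed by the lemma, with |xy| ≤ p and y is nonempty.
Since the first p symbols of w are all a's and |xy| ≤ p, y lies entirely in the leading a-block: y = a^k for some k with 1 ≤ k ≤ p.
Since 1 ≤ k ≤ p, k divides p!; set t = 1 + p!/k. Then xy^t z has p + (p!/k)·k = p + p! copies of a. Now the a-count is p+p! and (b-count)+2 = (p+p!-2)+2 = p+p!, so i ≠ j+2 fails. So xy^t z = a^{p+p!} b^{p+p!-2} ∉ L.
This contradicts the pumping lemma, so L is not regular.

a^{p+p!} b^{p+p!-2}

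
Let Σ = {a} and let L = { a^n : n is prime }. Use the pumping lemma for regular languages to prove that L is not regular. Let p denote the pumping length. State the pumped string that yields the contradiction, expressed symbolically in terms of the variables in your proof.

a^{q(1+k)}

Assume L is regular. Let p be the pumping length given by the pumping lemma.
Let q be a prime with q ≥ p+2 (infinitely many primes exist), and take w = a^q ∈ L with |w| = q ≥ p.
Write w = xyz as guaranteed by the lemma, with |xy| ≤ p and |y| ≥ 1.
Then y = a^k for some k with 1 ≤ k ≤ p.
Since 1 ≤ k ≤ p, |xz| = q-k. Pump with i = q+1: |xy^{q+1}z| = (q-k)+(q+1)k = q+qk = q(1+k), which is composite (both factors ≥ 2). So xy^{q+1}z = a^{q(1+k)} ∉ L.
This contradicts the pumping lemma, so L is not regular.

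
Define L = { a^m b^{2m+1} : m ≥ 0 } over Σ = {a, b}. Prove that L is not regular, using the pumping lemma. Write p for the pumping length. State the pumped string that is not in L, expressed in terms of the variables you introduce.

Assume L is regular. Let p be the pumping length given by the pumping lemma.
Let w = a^p b^{2p+1} ∈ L; note |w| = 3p+1 ≥ p.
By the pumping lemma, w = xyz with |xy| ≤ p and |y| ≥ 1.
Since the first p symbols of w are all a's and |xy| ≤ p, y lies entirely in the leading a-block: y = a^k for some k with 1 ≤ k ≤ p.
Pump with i = 2: xy^2z = a^{p+k} b^{2p+1}. For this to lie in L we would need 2p+1 = 2(p+k)+1, which forces k = 0. But k ≥ 1, so xy^2z ∉ L.
Contradiction. Therefore L is not regular.

a^{p+k} b^{2p+1}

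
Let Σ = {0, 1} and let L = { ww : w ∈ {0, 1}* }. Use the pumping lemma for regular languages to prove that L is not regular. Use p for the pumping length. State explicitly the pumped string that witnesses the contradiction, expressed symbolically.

0^{p+k} 1^p 0^p 1^p

Toward a contradiction, assume L is regular with pumping length p.
Take w = 0^p 1^p 0^p 1^p = uu where u = 0^p1^p; then w ∈ L and |w| = 4p ≥ p.
Write w = xyz as guaranteed by the lemma, with |xy| ≤ p and |y| ≥ 1.
The first p characters of w are 0's, so xy (and hence y) consists only of 0's. Write y = 0^k, 1 ≤ k ≤ p.
Pump with i = 2: xy^2z = 0^{p+k} 1^p 0^p 1^p, of length 4p+k. Suppose this equals vv. The string starts with 0 and ends with 1, so v does too; thus the boundary between the two copies of v is a 1→0 transition. There is exactly one such transition, at position 2p+k, so |v| = 2p+k and |vv| = 4p+2k ≠ 4p+k since k ≥ 1. So xy^2z ∉ L.
Contradiction. Therefore L is not regular.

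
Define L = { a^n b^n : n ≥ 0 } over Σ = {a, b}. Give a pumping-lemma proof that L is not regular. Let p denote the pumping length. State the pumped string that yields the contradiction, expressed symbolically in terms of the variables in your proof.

a^{p+k} b^p

Toward a contradiction, assume L is regular with pumping length p.
Take w = a^p b^p. Then w ∈ L and |w| = 2p ≥ p.
The pumping lemma gives a decomposition w = xyz where |xy| ≤ p and y is nonempty.
The first p characters of w are a's, so xy (and hence y) consists only of a's. Write y = a^k, 1 ≤ k ≤ p.
Pump with i = 2: xy^2z = a^{p+k} b^p. For this to lie in L we would need p = p+k, which forces k = 0. But k ≥ 1, so xy^2z ∉ L.
This contradicts the pumping lemma, so L is not regular.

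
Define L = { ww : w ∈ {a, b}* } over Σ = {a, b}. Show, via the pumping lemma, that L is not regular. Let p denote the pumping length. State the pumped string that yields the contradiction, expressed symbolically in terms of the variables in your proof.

a^{p+k} b^p a^p b^p

Assume L is regular. Let p be the pumping length given by the pumping lemma.
Take w = a^p b^p a^p b^p = uu where u = a^pb^p; then w ∈ L and |w| = 4p ≥ p.
The pumping lemma gives a decomposition w = xyz where |xy| ≤ p and |y| > 0.
Because |xy| ≤ p and w begins with p copies of a, we have y = a^k with 1 ≤ k ≤ p.
Pump with i = 2: xy^2z = a^{p+k} b^p a^p b^p, of length 4p+k. Suppose this equals vv. The string starts with a and ends with b, so v does too; thus the boundary between the two copies of v is a b→a transition. There is exactly one such transition, at position 2p+k, so |v| = 2p+k and |vv| = 4p+2k ≠ 4p+k since k ≥ 1. So xy^2z ∉ L.
Contradiction. Therefore L is not regular.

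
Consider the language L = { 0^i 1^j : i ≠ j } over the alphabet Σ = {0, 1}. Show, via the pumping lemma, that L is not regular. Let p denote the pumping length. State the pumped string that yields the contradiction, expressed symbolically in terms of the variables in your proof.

Assume L is regular. Let p be the pumping length given by the pumping lemma.
Choose w = 0^p 1^{p+p!}. Since p ≠ p+p!, w ∈ L; and |w| ≥ p.
By the pumping lemma, w = xyz with |xy| ≤ p and |y| ≥ 1.
Since the first p symbols of w are all 0's and |xy| ≤ p, y lies entirely in the leading 0-block: y = 0^k for some k with 1 ≤ k ≤ p.
Since 1 ≤ k ≤ p, k divides p!; set t = 1 + p!/k. Then xy^t z has p + (p!/k)·k = p + p! copies of 0. Now the 0-count equals the 1-count, so i ≠ j fails. So xy^t z = 0^{p+p!} 1^{p+p!} ∉ L.
Contradiction. Therefore L is not regular.

0^{p+p!} 1^{p+p!}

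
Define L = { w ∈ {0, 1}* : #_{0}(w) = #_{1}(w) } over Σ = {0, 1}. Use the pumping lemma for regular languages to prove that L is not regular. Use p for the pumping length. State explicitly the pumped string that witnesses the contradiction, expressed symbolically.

0^{p+k} 1^p

Assume L is regular; let p be its pumping constant.
Choose w = 0^p 1^p ∈ L with |w| = 2p ≥ p.
Write w = xyz as guaranteed by the lemma, with |xy| ≤ p and y is nonempty.
Because |xy| ≤ p and w begins with p copies of 0, we have y = 0^k with 1 ≤ k ≤ p.
Pump with i = 2: xy^2z = 0^{p+k} 1^p has p+k occurrences of 0 but only p of 1. Since k ≥ 1 the counts differ, so xy^2z ∉ L.
This contradicts the pumping lemma, so L is not regular.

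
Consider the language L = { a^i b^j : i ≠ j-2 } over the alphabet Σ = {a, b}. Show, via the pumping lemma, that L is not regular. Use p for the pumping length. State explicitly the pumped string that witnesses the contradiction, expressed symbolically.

Assume L is regular; let p be its pumping constant.
Choose w = a^p b^{p+p!+2}. Since p ≠ (p+p!+2)-2 = p+p!, w ∈ L; and |w| ≥ p.
By the pumping lemma, w = xyz with |xy| ≤ p and y is nonempty.
Because |xy| ≤ p and w begins with p copies of a, we have y = a^k with 1 ≤ k ≤ p.
Since 1 ≤ k ≤ p, k divides p!; set t = 1 + p!/k. Then xy^t z has p + (p!/k)·k = p + p! copies of a. Now the a-count is p+p! and (b-count)-2 = (p+p!+2)-2 = p+p!, so i ≠ j-2 fails. So xy^t z = a^{p+p!} b^{p+p!+2} ∉ L.
This contradicts the pumping lemma, so L is not regular.

a^{p+p!} b^{p+p!+2}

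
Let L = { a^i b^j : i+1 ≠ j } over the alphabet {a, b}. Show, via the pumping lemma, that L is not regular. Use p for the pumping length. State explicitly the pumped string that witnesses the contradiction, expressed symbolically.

Assume L is regular; let p be its pumping constant.
Choose w = a^p b^{p+p!+1}. Since p ≠ (p+p!+1)-1 = p+p!, w ∈ L; and |w| ≥ p.
Write w = xyz as guaranteed by the lemma, with |xy| ≤ p and y is nonempty.
The first p characters of w are a's, so xy (and hence y) consists only of a's. Write y = a^k, 1 ≤ k ≤ p.
Since 1 ≤ k ≤ p, k divides p!; set t = 1 + p!/k. Then xy^t z has p + (p!/k)·k = p + p! copies of a. Now the a-count is p+p! and (b-count)-1 = (p+p!+1)-1 = p+p!, so i+1 ≠ j fails. So xy^t z = a^{p+p!} b^{p+p!+1} ∉ L.
This is a contradiction; hence L is not regular.

a^{p+p!} b^{p+p!+1}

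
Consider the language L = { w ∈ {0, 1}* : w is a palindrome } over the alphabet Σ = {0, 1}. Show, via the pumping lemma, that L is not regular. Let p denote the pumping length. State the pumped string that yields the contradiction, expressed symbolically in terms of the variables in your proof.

Assume L is regular. Let p be the pumping length given by the pumping lemma.
Take w = 0^p 1 0^p, a palindrome of length 2p+1 ≥ p.
Write w = xyz as guaranteed by the lemma, with |xy| ≤ p and |y| ≥ 1.
The first p characters of w are 0's, so xy (and hence y) consists only of 0's. Write y = 0^k, 1 ≤ k ≤ p.
Pump with i = 2: xy^2z = 0^{p+k} 1 0^p. Its reverse is 0^p 1 0^{p+k}, which differs from xy^2z since k ≥ 1. So xy^2z is not a palindrome and xy^2z ∉ L.
This contradicts the pumping lemma, so L is not regular.

0^{p+k} 1 0^p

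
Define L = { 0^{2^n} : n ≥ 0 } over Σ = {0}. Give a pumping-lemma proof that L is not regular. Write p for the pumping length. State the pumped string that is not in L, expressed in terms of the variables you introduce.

0^{2^p+k}

Assume L is regular; let p be its pumping constant.
Take w = 0^{2^p} ∈ L with |w| = 2^p ≥ p.
Write w = xyz as guaranteed by the lemma, with |xy| ≤ p and y is nonempty.
Then y = 0^k for some k with 1 ≤ k ≤ p.
Pump with i = 2: xy^2z = 0^{2^p+k}. Since 1 ≤ k ≤ p < 2^p, we have 2^p < 2^p+k < 2^{p+1}, so 2^p+k is not a power of 2. So xy^2z ∉ L.
This is a contradiction; hence L is not regular.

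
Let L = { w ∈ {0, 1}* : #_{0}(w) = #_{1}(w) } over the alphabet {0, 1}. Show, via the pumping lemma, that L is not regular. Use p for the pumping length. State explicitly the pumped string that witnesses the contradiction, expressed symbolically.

Suppose for contradiction that L is regular, and let p be the pumping length.
Choose w = 0^p 1^p ∈ L with |w| = 2p ≥ p.
The pumping lemma gives a decomposition w = xyz where |xy| ≤ p and |y| ≥ 1.
Because |xy| ≤ p and w begins with p copies of 0, we have y = 0^k with 1 ≤ k ≤ p.
Pump with i = 2: xy^2z = 0^{p+k} 1^p has p+k occurrences of 0 but only p of 1. Since k ≥ 1 the counts differ, so xy^2z ∉ L.
This is a contradiction; hence L is not regular.

0^{p+k} 1^p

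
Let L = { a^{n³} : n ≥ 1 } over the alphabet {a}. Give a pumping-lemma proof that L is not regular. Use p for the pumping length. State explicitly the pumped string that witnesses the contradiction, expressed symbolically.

a^{p³+k}

Assume L is regular. Let p be the pumping length given by the pumping lemma.
Take w = a^{p³} ∈ L with |w| = p³ ≥ p.
The pumping lemma gives a decomposition w = xyz where |xy| ≤ p and y is nonempty.
Then y = a^k for some k with 1 ≤ k ≤ p.
Pump with i = 2: xy^2z = a^{p³+k}. Since 1 ≤ k ≤ p, p³ < p³+k ≤ p³+p < p³+3p²+3p+1 = (p+1)³, so p³+k is not a perfect cube. So xy^2z ∉ L.
This contradicts the pumping lemma, so L is not regular.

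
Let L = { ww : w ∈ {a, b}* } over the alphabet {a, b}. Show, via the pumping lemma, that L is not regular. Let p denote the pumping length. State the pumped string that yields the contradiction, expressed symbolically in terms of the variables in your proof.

a^{p+k} b^p a^p b^p

Assume L is regular. Let p be the pumping length given by the pumping lemma.
Take w = a^p b^p a^p b^p = uu where u = a^pb^p; then w ∈ L and |w| = 4p ≥ p.
Write w = xyz as guaranteed by the lemma, with |xy| ≤ p and |y| > 0.
The first p characters of w are a's, so xy (and hence y) consists only of a's. Write y = a^k, 1 ≤ k ≤ p.
Pump with i = 2: xy^2z = a^{p+k} b^p a^p b^p, of length 4p+k. Suppose this equals vv. The string starts with a and ends with b, so v does too; thus the boundary between the two copies of v is a b→a transition. There is exactly one such transition, at position 2p+k, so |v| = 2p+k and |vv| = 4p+2k ≠ 4p+k since k ≥ 1. So xy^2z ∉ L.
Contradiction. Therefore L is not regular.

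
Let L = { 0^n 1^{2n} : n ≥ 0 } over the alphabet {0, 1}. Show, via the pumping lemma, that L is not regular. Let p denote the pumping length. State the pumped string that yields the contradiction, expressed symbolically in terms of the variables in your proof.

0^{p+k} 1^{2p}

Assume L is regular. Let p be the pumping length given by the pumping lemma.
Take w = 0^p 1^{2p}. Then w ∈ L and |w| = 3p ≥ p.
Write w = xyz as guaranteed by the lemma, with |xy| ≤ p and |y| > 0.
The first p characters of w are 0's, so xy (and hence y) consists only of 0's. Write y = 0^k, 1 ≤ k ≤ p.
Pump with i = 2: xy^2z = 0^{p+k} 1^{2p}. For this to lie in L we would need 2p = 2(p+k), which forces k = 0. But k ≥ 1, so xy^2z ∉ L.
This is a contradiction; hence L is not regular.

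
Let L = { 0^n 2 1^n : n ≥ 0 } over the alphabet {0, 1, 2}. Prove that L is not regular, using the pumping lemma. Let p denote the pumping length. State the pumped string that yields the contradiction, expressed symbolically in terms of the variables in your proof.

0^{p+k} 2 1^p

Suppose for contradiction that L is regular, and let p be the pumping length.
Take w = 0^p 2 1^p ∈ L with |w| = 2p+1 ≥ p.
By the pumping lemma, w = xyz with |xy| ≤ p and |y| ≥ 1.
Because |xy| ≤ p and w begins with p copies of 0, we have y = 0^k with 1 ≤ k ≤ p.
Pump with i = 2: xy^2z = 0^{p+k} 2 1^p, which would require p+k = p. But k ≥ 1, so xy^2z ∉ L.
Contradiction. Therefore L is not regular.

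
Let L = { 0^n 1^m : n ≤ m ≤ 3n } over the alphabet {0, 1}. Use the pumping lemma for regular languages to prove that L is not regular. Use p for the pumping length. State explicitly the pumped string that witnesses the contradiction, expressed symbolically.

0^{p+k} 1^p

Assume L is regular. Let p be the pumping length given by the pumping lemma.
Take w = 0^p 1^p ∈ L (since p ≤ p ≤ 3p), with |w| = 2p ≥ p.
Write w = xyz as guaranteed by the lemma, with |xy| ≤ p and |y| > 0.
Because |xy| ≤ p and w begins with p copies of 0, we have y = 0^k with 1 ≤ k ≤ p.
Pump with i = 2: xy^2z = 0^{p+k} 1^p. Now n = p+k > p = m, so the condition n ≤ m fails. Thus xy^2z ∉ L.
Contradiction. Therefore L is not regular.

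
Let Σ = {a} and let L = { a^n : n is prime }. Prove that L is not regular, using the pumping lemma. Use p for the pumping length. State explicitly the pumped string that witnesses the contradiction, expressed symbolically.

Suppose for contradiction that L is regular, and let p be the pumping length.
Let q be a prime with q ≥ p+2 (infinitely many primes exist), and take w = a^q ∈ L with |w| = q ≥ p.
The pumping lemma gives a decomposition w = xyz where |xy| ≤ p and |y| ≥ 1.
Then y = a^k for some k with 1 ≤ k ≤ p.
Since 1 ≤ k ≤ p, |xz| = q-k. Pump with i = q+1: |xy^{q+1}z| = (q-k)+(q+1)k = q+qk = q(1+k), which is composite (both factors ≥ 2). So xy^{q+1}z = a^{q(1+k)} ∉ L.
This contradicts the pumping lemma, so L is not regular.

a^{q(1+k)}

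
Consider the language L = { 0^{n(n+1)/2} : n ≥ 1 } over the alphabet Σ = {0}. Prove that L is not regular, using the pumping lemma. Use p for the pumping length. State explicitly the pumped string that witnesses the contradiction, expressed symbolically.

0^{p(p+1)/2+k}

Assume L is regular; let p be its pumping constant.
Take w = 0^{p(p+1)/2} ∈ L with |w| = p(p+1)/2 ≥ p.
Write w = xyz as guaranteed by the lemma, with |xy| ≤ p and |y| > 0.
Then y = 0^k for some k with 1 ≤ k ≤ p.
Pump with i = 2: xy^2z = 0^{p(p+1)/2+k}. Since 1 ≤ k ≤ p, p(p+1)/2 < p(p+1)/2+k ≤ p(p+1)/2+p < (p+1)(p+2)/2, so p(p+1)/2+k is strictly between consecutive triangular numbers. So xy^2z ∉ L.
This is a contradiction; hence L is not regular.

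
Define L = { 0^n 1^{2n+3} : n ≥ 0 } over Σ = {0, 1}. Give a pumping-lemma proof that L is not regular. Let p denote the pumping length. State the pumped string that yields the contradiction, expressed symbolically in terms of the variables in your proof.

0^{p+k} 1^{2p+3}

Suppose for contradiction that L is regular, and let p be the pumping length.
Choose w = 0^p 1^{2p+3}, which is in L with |w| = 3p+3 ≥ p.
By the pumping lemma, w = xyz with |xy| ≤ p and y is nonempty.
Since the first p symbols of w are all 0's and |xy| ≤ p, y lies entirely in the leading 0-block: y = 0^k for some k with 1 ≤ k ≤ p.
Pump with i = 2: xy^2z = 0^{p+k} 1^{2p+3}. For this to lie in L we would need 2p+3 = 2(p+k)+3, which forces k = 0. But k ≥ 1, so xy^2z ∉ L.
This is a contradiction; hence L is not regular.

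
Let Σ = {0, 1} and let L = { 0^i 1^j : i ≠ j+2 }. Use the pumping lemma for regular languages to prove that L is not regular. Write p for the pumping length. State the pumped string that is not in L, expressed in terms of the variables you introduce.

0^{p+p!} 1^{p+p!-2}

Assume L is regular. Let p be the pumping length given by the pumping lemma.
Choose w = 0^p 1^{p+p!-2}. Since p ≠ (p+p!-2)+2 = p+p!, w ∈ L; and |w| ≥ p.
The pumping lemma gives a decomposition w = xyz where |xy| ≤ p and y is nonempty.
Since the first p symbols of w are all 0's and |xy| ≤ p, y lies entirely in the leading 0-block: y = 0^k for some k with 1 ≤ k ≤ p.
Since 1 ≤ k ≤ p, k divides p!; set t = 1 + p!/k. Then xy^t z has p + (p!/k)·k = p + p! copies of 0. Now the 0-count is p+p! and (1-count)+2 = (p+p!-2)+2 = p+p!, so i ≠ j+2 fails. So xy^t z = 0^{p+p!} 1^{p+p!-2} ∉ L.
Contradiction. Therefore L is not regular.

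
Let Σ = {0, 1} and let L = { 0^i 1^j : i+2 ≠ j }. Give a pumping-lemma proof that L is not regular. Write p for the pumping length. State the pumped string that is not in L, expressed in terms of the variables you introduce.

Assume L is regular. Let p be the pumping length given by the pumping lemma.
Choose w = 0^p 1^{p+p!+2}. Since p ≠ (p+p!+2)-2 = p+p!, w ∈ L; and |w| ≥ p.
By the pumping lemma, w = xyz with |xy| ≤ p and y is nonempty.
Since the first p symbols of w are all 0's and |xy| ≤ p, y lies entirely in the leading 0-block: y = 0^k for some k with 1 ≤ k ≤ p.
Since 1 ≤ k ≤ p, k divides p!; set t = 1 + p!/k. Then xy^t z has p + (p!/k)·k = p + p! copies of 0. Now the 0-count is p+p! and (1-count)-2 = (p+p!+2)-2 = p+p!, so i+2 ≠ j fails. So xy^t z = 0^{p+p!} 1^{p+p!+2} ∉ L.
This contradicts the pumping lemma, so L is not regular.

0^{p+p!} 1^{p+p!+2}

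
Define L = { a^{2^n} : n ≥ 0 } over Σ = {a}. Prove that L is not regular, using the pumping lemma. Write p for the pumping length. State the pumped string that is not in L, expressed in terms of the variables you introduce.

a^{2^p+k}

Assume L is regular. Let p be the pumping length given by the pumping lemma.
Take w = a^{2^p} ∈ L with |w| = 2^p ≥ p.
Write w = xyz as guaranteed by the lemma, with |xy| ≤ p and |y| > 0.
Then y = a^k for some k with 1 ≤ k ≤ p.
Pump with i = 2: xy^2z = a^{2^p+k}. Since 1 ≤ k ≤ p < 2^p, we have 2^p < 2^p+k < 2^{p+1}, so 2^p+k is not a power of 2. So xy^2z ∉ L.
Contradiction. Therefore L is not regular.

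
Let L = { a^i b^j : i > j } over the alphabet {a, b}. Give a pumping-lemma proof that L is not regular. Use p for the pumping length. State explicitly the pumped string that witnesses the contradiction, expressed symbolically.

a^{p+1-k} b^p

Suppose for contradiction that L is regular, and let p be the pumping length.
Choose w = a^{p+1} b^p ∈ L, with |w| = 2p+1 ≥ p.
Write w = xyz as guaranteed by the lemma, with |xy| ≤ p and |y| ≥ 1.
The first p characters of w are a's, so xy (and hence y) consists only of a's. Write y = a^k, 1 ≤ k ≤ p.
Consider xy^0z = xz = a^{p+1-k} b^p. Since k ≥ 1, the a-count p+1-k is at most p, so i > j fails; thus xz ∉ L.
Contradiction. Therefore L is not regular.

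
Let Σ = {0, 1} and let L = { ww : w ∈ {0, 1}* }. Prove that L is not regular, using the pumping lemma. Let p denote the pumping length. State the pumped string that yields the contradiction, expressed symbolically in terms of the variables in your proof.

Suppose for contradiction that L is regular, and let p be the pumping length.
Take w = 0^p 1^p 0^p 1^p = uu where u = 0^p1^p; then w ∈ L and |w| = 4p ≥ p.
By the pumping lemma, w = xyz with |xy| ≤ p and y is nonempty.
Since the first p symbols of w are all 0's and |xy| ≤ p, y lies entirely in the leading 0-block: y = 0^k for some k with 1 ≤ k ≤ p.
Pump with i = 2: xy^2z = 0^{p+k} 1^p 0^p 1^p, of length 4p+k. Suppose this equals vv. The string starts with 0 and ends with 1, so v does too; thus the boundary between the two copies of v is a 1→0 transition. There is exactly one such transition, at position 2p+k, so |v| = 2p+k and |vv| = 4p+2k ≠ 4p+k since k ≥ 1. So xy^2z ∉ L.
Contradiction. Therefore L is not regular.

0^{p+k} 1^p 0^p 1^p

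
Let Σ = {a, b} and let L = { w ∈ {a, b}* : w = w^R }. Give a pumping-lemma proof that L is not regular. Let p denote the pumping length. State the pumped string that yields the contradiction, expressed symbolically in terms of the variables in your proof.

a^{p+k} b a^p

Toward a contradiction, assume L is regular with pumping length p.
Take w = a^p b a^p, a palindrome of length 2p+1 ≥ p.
The pumping lemma gives a decomposition w = xyz where |xy| ≤ p and |y| > 0.
Since the first p symbols of w are all a's and |xy| ≤ p, y lies entirely in the leading a-block: y = a^k for some k with 1 ≤ k ≤ p.
Pump with i = 2: xy^2z = a^{p+k} b a^p. Its reverse is a^p b a^{p+k}, which differs from xy^2z since k ≥ 1. So xy^2z is not a palindrome and xy^2z ∉ L.
This contradicts the pumping lemma, so L is not regular.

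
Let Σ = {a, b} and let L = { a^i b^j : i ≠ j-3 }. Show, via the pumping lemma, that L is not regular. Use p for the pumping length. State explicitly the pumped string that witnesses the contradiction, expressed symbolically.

Assume L is regular; let p be its pumping constant.
Choose w = a^p b^{p+p!+3}. Since p ≠ (p+p!+3)-3 = p+p!, w ∈ L; and |w| ≥ p.
Write w = xyz as guaranteed by the lemma, with |xy| ≤ p and y is nonempty.
Because |xy| ≤ p and w begins with p copies of a, we have y = a^k with 1 ≤ k ≤ p.
Since 1 ≤ k ≤ p, k divides p!; set t = 1 + p!/k. Then xy^t z has p + (p!/k)·k = p + p! copies of a. Now the a-count is p+p! and (b-count)-3 = (p+p!+3)-3 = p+p!, so i ≠ j-3 fails. So xy^t z = a^{p+p!} b^{p+p!+3} ∉ L.
Contradiction. Therefore L is not regular.

a^{p+p!} b^{p+p!+3}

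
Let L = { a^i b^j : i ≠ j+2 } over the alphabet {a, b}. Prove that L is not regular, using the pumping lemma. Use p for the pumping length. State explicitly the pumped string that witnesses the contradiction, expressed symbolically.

a^{p+p!} b^{p+p!-2}

Assume L is regular; let p be its pumping constant.
Choose w = a^p b^{p+p!-2}. Since p ≠ (p+p!-2)+2 = p+p!, w ∈ L; and |w| ≥ p.
Write w = xyz as guaranteed by the lemma, with |xy| ≤ p and |y| > 0.
The first p characters of w are a's, so xy (and hence y) consists only of a's. Write y = a^k, 1 ≤ k ≤ p.
Since 1 ≤ k ≤ p, k divides p!; set t = 1 + p!/k. Then xy^t z has p + (p!/k)·k = p + p! copies of a. Now the a-count is p+p! and (b-count)+2 = (p+p!-2)+2 = p+p!, so i ≠ j+2 fails. So xy^t z = a^{p+p!} b^{p+p!-2} ∉ L.
This contradicts the pumping lemma, so L is not regular.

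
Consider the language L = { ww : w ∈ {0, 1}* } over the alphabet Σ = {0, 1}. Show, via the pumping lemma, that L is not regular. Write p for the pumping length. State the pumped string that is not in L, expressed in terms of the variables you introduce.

0^{p+k} 1^p 0^p 1^p

Suppose for contradiction that L is regular, and let p be the pumping length.
Take w = 0^p 1^p 0^p 1^p = uu where u = 0^p1^p; then w ∈ L and |w| = 4p ≥ p.
The pumping lemma gives a decomposition w = xyz where |xy| ≤ p and |y| > 0.
Since the first p symbols of w are all 0's and |xy| ≤ p, y lies entirely in the leading 0-block: y = 0^k for some k with 1 ≤ k ≤ p.
Pump with i = 2: xy^2z = 0^{p+k} 1^p 0^p 1^p, of length 4p+k. Suppose this equals vv. The string starts with 0 and ends with 1, so v does too; thus the boundary between the two copies of v is a 1→0 transition. There is exactly one such transition, at position 2p+k, so |v| = 2p+k and |vv| = 4p+2k ≠ 4p+k since k ≥ 1. So xy^2z ∉ L.
Contradiction. Therefore L is not regular.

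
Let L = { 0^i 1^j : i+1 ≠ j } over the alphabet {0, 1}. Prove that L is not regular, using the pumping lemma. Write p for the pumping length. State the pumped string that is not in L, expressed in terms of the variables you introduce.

0^{p+p!} 1^{p+p!+1}

Suppose for contradiction that L is regular, and let p be the pumping length.
Choose w = 0^p 1^{p+p!+1}. Since p ≠ (p+p!+1)-1 = p+p!, w ∈ L; and |w| ≥ p.
The pumping lemma gives a decomposition w = xyz where |xy| ≤ p and |y| > 0.
Since the first p symbols of w are all 0's and |xy| ≤ p, y lies entirely in the leading 0-block: y = 0^k for some k with 1 ≤ k ≤ p.
Since 1 ≤ k ≤ p, k divides p!; set t = 1 + p!/k. Then xy^t z has p + (p!/k)·k = p + p! copies of 0. Now the 0-count is p+p! and (1-count)-1 = (p+p!+1)-1 = p+p!, so i+1 ≠ j fails. So xy^t z = 0^{p+p!} 1^{p+p!+1} ∉ L.
Contradiction. Therefore L is not regular.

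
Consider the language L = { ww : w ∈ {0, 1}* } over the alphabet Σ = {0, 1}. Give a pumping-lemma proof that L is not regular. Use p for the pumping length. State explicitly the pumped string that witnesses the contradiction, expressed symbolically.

Toward a contradiction, assume L is regular with pumping length p.
Take w = 0^p 1^p 0^p 1^p = uu where u = 0^p1^p; then w ∈ L and |w| = 4p ≥ p.
By the pumping lemma, w = xyz with |xy| ≤ p and y is nonempty.
Since the first p symbols of w are all 0's and |xy| ≤ p, y lies entirely in the leading 0-block: y = 0^k for some k with 1 ≤ k ≤ p.
Pump with i = 2: xy^2z = 0^{p+k} 1^p 0^p 1^p, of length 4p+k. Suppose this equals vv. The string starts with 0 and ends with 1, so v does too; thus the boundary between the two copies of v is a 1→0 transition. There is exactly one such transition, at position 2p+k, so |v| = 2p+k and |vv| = 4p+2k ≠ 4p+k since k ≥ 1. So xy^2z ∉ L.
Contradiction. Therefore L is not regular.

0^{p+k} 1^p 0^p 1^p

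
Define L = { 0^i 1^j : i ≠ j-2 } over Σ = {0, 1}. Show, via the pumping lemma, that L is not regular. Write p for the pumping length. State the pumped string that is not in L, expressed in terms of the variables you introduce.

Suppose for contradiction that L is regular, and let p be the pumping length.
Choose w = 0^p 1^{p+p!+2}. Since p ≠ (p+p!+2)-2 = p+p!, w ∈ L; and |w| ≥ p.
By the pumping lemma, w = xyz with |xy| ≤ p and |y| ≥ 1.
The first p characters of w are 0's, so xy (and hence y) consists only of 0's. Write y = 0^k, 1 ≤ k ≤ p.
Since 1 ≤ k ≤ p, k divides p!; set t = 1 + p!/k. Then xy^t z has p + (p!/k)·k = p + p! copies of 0. Now the 0-count is p+p! and (1-count)-2 = (p+p!+2)-2 = p+p!, so i ≠ j-2 fails. So xy^t z = 0^{p+p!} 1^{p+p!+2} ∉ L.
This is a contradiction; hence L is not regular.

0^{p+p!} 1^{p+p!+2}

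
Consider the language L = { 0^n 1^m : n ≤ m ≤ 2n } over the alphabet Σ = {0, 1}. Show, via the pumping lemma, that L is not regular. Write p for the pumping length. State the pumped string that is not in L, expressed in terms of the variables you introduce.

0^{p+k} 1^p

Suppose for contradiction that L is regular, and let p be the pumping length.
Take w = 0^p 1^p ∈ L (since p ≤ p ≤ 2p), with |w| = 2p ≥ p.
Write w = xyz as guaranteed by the lemma, with |xy| ≤ p and |y| ≥ 1.
The first p characters of w are 0's, so xy (and hence y) consists only of 0's. Write y = 0^k, 1 ≤ k ≤ p.
Pump with i = 2: xy^2z = 0^{p+k} 1^p. Now n = p+k > p = m, so the condition n ≤ m fails. Thus xy^2z ∉ L.
Contradiction. Therefore L is not regular.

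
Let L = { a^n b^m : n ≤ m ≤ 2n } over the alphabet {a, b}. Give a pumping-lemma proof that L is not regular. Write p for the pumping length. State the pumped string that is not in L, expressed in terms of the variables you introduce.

Toward a contradiction, assume L is regular with pumping length p.
Take w = a^p b^p ∈ L (since p ≤ p ≤ 2p), with |w| = 2p ≥ p.
The pumping lemma gives a decomposition w = xyz where |xy| ≤ p and y is nonempty.
Because |xy| ≤ p and w begins with p copies of a, we have y = a^k with 1 ≤ k ≤ p.
Pump with i = 2: xy^2z = a^{p+k} b^p. Now n = p+k > p = m, so the condition n ≤ m fails. Thus xy^2z ∉ L.
This contradicts the pumping lemma, so L is not regular.

a^{p+k} b^p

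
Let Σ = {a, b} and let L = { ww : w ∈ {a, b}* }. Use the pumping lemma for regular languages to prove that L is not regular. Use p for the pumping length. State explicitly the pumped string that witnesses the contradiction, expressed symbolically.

a^{p+k} b^p a^p b^p

Assume L is regular; let p be its pumping constant.
Take w = a^p b^p a^p b^p = uu where u = a^pb^p; then w ∈ L and |w| = 4p ≥ p.
Write w = xyz as guaranteed by the lemma, with |xy| ≤ p and |y| > 0.
The first p characters of w are a's, so xy (and hence y) consists only of a's. Write y = a^k, 1 ≤ k ≤ p.
Pump with i = 2: xy^2z = a^{p+k} b^p a^p b^p, of length 4p+k. Suppose this equals vv. The string starts with a and ends with b, so v does too; thus the boundary between the two copies of v is a b→a transition. There is exactly one such transition, at position 2p+k, so |v| = 2p+k and |vv| = 4p+2k ≠ 4p+k since k ≥ 1. So xy^2z ∉ L.
This is a contradiction; hence L is not regular.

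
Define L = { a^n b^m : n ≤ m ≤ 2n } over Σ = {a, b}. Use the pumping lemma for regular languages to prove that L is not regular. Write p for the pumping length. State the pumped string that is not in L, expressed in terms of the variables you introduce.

Suppose for contradiction that L is regular, and let p be the pumping length.
Take w = a^p b^p ∈ L (since p ≤ p ≤ 2p), with |w| = 2p ≥ p.
The pumping lemma gives a decomposition w = xyz where |xy| ≤ p and |y| ≥ 1.
The first p characters of w are a's, so xy (and hence y) consists only of a's. Write y = a^k, 1 ≤ k ≤ p.
Pump with i = 2: xy^2z = a^{p+k} b^p. Now n = p+k > p = m, so the condition n ≤ m fails. Thus xy^2z ∉ L.
This contradicts the pumping lemma, so L is not regular.

a^{p+k} b^p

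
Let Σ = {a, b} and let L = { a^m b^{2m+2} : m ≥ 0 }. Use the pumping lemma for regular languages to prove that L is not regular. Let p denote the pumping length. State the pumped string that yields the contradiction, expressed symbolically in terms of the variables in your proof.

a^{p+k} b^{2p+2}

Suppose for contradiction that L is regular, and let p be the pumping length.
Take w = a^p b^{2p+2}. Then w ∈ L and |w| = 3p+2 ≥ p.
The pumping lemma gives a decomposition w = xyz where |xy| ≤ p and |y| ≥ 1.
The first p characters of w are a's, so xy (and hence y) consists only of a's. Write y = a^k, 1 ≤ k ≤ p.
Pump with i = 2: xy^2z = a^{p+k} b^{2p+2}. For this to lie in L we would need 2p+2 = 2(p+k)+2, which forces k = 0. But k ≥ 1, so xy^2z ∉ L.
This is a contradiction; hence L is not regular.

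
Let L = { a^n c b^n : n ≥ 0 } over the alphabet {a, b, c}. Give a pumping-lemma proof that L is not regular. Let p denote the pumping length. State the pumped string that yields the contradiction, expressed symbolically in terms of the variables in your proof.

a^{p+k} c b^p

Toward a contradiction, assume L is regular with pumping length p.
Take w = a^p c b^p ∈ L with |w| = 2p+1 ≥ p.
Write w = xyz as guaranteed by the lemma, with |xy| ≤ p and y is nonempty.
The first p characters of w are a's, so xy (and hence y) consists only of a's. Write y = a^k, 1 ≤ k ≤ p.
Pump with i = 2: xy^2z = a^{p+k} c b^p, which would require p+k = p. But k ≥ 1, so xy^2z ∉ L.
This contradicts the pumping lemma, so L is not regular.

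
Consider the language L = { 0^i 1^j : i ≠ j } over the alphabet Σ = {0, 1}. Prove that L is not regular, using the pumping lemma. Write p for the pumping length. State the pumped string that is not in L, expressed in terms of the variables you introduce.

Assume L is regular. Let p be the pumping length given by the pumping lemma.
Choose w = 0^p 1^{p+p!}. Since p ≠ p+p!, w ∈ L; and |w| ≥ p.
Write w = xyz as guaranteed by the lemma, with |xy| ≤ p and |y| ≥ 1.
The first p characters of w are 0's, so xy (and hence y) consists only of 0's. Write y = 0^k, 1 ≤ k ≤ p.
Since 1 ≤ k ≤ p, k divides p!; set t = 1 + p!/k. Then xy^t z has p + (p!/k)·k = p + p! copies of 0. Now the 0-count equals the 1-count, so i ≠ j fails. So xy^t z = 0^{p+p!} 1^{p+p!} ∉ L.
This contradicts the pumping lemma, so L is not regular.

0^{p+p!} 1^{p+p!}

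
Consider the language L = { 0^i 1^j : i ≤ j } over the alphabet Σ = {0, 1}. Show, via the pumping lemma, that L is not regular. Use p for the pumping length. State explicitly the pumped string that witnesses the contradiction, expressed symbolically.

0^{p+k} 1^p

Assume L is regular. Let p be the pumping length given by the pumping lemma.
Choose w = 0^p 1^p ∈ L, with |w| = 2p ≥ p.
By the pumping lemma, w = xyz with |xy| ≤ p and |y| > 0.
Since the first p symbols of w are all 0's and |xy| ≤ p, y lies entirely in the leading 0-block: y = 0^k for some k with 1 ≤ k ≤ p.
Consider xy^2z = 0^{p+k} 1^p. Since k ≥ 1, the 0-count p+k exceeds the 1-count p, so i ≤ j fails; thus xy^2z ∉ L.
This contradicts the pumping lemma, so L is not regular.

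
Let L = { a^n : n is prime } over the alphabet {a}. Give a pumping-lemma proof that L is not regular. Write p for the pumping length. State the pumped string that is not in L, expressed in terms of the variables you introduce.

a^{q(1+k)}

Assume L is regular; let p be its pumping constant.
Let q be a prime with q ≥ p+2 (infinitely many primes exist), and take w = a^q ∈ L with |w| = q ≥ p.
Write w = xyz as guaranteed by the lemma, with |xy| ≤ p and y is nonempty.
Then y = a^k for some k with 1 ≤ k ≤ p.
Since 1 ≤ k ≤ p, |xz| = q-k. Pump with i = q+1: |xy^{q+1}z| = (q-k)+(q+1)k = q+qk = q(1+k), which is composite (both factors ≥ 2). So xy^{q+1}z = a^{q(1+k)} ∉ L.
Contradiction. Therefore L is not regular.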